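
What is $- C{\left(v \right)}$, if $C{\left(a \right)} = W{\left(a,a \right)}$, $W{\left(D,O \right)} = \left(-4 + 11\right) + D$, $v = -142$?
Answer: $135$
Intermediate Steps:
$W{\left(D,O \right)} = 7 + D$
$C{\left(a \right)} = 7 + a$
$- C{\left(v \right)} = - (7 - 142) = \left(-1\right) \left(-135\right) = 135$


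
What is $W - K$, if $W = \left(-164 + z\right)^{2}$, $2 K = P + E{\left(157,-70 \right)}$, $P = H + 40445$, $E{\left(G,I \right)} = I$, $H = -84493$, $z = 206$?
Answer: $23823$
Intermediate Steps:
$P = -44048$ ($P = -84493 + 40445 = -44048$)
$K = -22059$ ($K = \frac{-44048 - 70}{2} = \frac{1}{2} \left(-44118\right) = -22059$)
$W = 1764$ ($W = \left(-164 + 206\right)^{2} = 42^{2} = 1764$)
$W - K = 1764 - -22059 = 1764 + 22059 = 23823$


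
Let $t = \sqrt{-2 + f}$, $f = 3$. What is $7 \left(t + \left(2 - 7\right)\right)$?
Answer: $-28$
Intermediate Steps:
$t = 1$ ($t = \sqrt{-2 + 3} = \sqrt{1} = 1$)
$7 \left(t + \left(2 - 7\right)\right) = 7 \left(1 + \left(2 - 7\right)\right) = 7 \left(1 - 5\right) = 7 \left(-4\right) = -28$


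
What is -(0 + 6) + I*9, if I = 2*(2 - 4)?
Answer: -42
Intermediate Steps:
I = -4 (I = 2*(-2) = -4)
-(0 + 6) + I*9 = -(0 + 6) - 4*9 = -1*6 - 36 = -6 - 36 = -42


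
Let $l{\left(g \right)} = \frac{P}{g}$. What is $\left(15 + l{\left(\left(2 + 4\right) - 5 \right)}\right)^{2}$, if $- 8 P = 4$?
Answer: $\frac{841}{4} \approx 210.25$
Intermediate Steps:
$P = - \frac{1}{2}$ ($P = \left(- \frac{1}{8}\right) 4 = - \frac{1}{2} \approx -0.5$)
$l{\left(g \right)} = - \frac{1}{2 g}$
$\left(15 + l{\left(\left(2 + 4\right) - 5 \right)}\right)^{2} = \left(15 - \frac{1}{2 \left(\left(2 + 4\right) - 5\right)}\right)^{2} = \left(15 - \frac{1}{2 \left(6 - 5\right)}\right)^{2} = \left(15 - \frac{1}{2 \cdot 1}\right)^{2} = \left(15 - \frac{1}{2}\right)^{2} = \left(\frac{29}{2}\right)^{2} = \frac{841}{4}$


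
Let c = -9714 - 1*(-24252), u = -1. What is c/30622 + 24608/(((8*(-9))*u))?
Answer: 47162057/137799 ≈ 342.25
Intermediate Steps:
c = 14538 (c = -9714 + 24252 = 14538)
c/30622 + 24608/(((8*(-9))*u)) = 14538/30622 + 24608/(((8*(-9))*(-1))) = 14538*(1/30622) + 24608/((-72*(-1))) = 7269/15311 + 24608/72 = 7269/15311 + 24608*(1/72) = 7269/15311 + 3076/9 = 47162057/137799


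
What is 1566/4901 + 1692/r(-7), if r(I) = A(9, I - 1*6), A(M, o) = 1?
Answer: 286002/169 ≈ 1692.3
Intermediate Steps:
r(I) = 1
1566/4901 + 1692/r(-7) = 1566/4901 + 1692/1 = 1566*(1/4901) + 1692*1 = 54/169 + 1692 = 286002/169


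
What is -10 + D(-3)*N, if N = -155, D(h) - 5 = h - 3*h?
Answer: -1715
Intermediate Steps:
D(h) = 5 - 2*h (D(h) = 5 + (h - 3*h) = 5 - 2*h)
-10 + D(-3)*N = -10 + (5 - 2*(-3))*(-155) = -10 + (5 + 6)*(-155) = -10 + 11*(-155) = -10 - 1705 = -1715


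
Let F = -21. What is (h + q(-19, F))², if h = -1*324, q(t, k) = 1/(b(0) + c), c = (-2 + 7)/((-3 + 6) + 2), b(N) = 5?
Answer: 3775249/36 ≈ 1.0487e+5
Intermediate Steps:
c = 1 (c = 5/(3 + 2) = 5/5 = 5*(⅕) = 1)
q(t, k) = ⅙ (q(t, k) = 1/(5 + 1) = 1/6 = ⅙)
h = -324
(h + q(-19, F))² = (-324 + ⅙)² = (-1943/6)² = 3775249/36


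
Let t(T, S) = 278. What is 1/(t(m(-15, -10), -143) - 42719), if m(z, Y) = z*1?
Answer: -1/42441 ≈ -2.3562e-5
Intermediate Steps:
m(z, Y) = z
1/(t(m(-15, -10), -143) - 42719) = 1/(278 - 42719) = 1/(-42441) = -1/42441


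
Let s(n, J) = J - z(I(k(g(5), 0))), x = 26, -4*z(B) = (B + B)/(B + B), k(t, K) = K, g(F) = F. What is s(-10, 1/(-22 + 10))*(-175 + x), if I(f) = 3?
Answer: -149/6 ≈ -24.833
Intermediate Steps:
z(B) = -¼ (z(B) = -(B + B)/(4*(B + B)) = -2*B/(4*(2*B)) = -2*B*1/(2*B)/4 = -¼*1 = -¼)
s(n, J) = ¼ + J (s(n, J) = J - 1*(-¼) = J + ¼ = ¼ + J)
s(-10, 1/(-22 + 10))*(-175 + x) = (¼ + 1/(-22 + 10))*(-175 + 26) = (¼ + 1/(-12))*(-149) = (¼ - 1/12)*(-149) = (⅙)*(-149) = -149/6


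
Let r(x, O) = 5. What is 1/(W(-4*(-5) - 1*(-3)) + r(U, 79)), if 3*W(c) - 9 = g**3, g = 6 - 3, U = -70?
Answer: 1/17 ≈ 0.058824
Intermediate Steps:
g = 3
W(c) = 12 (W(c) = 3 + (1/3)*3**3 = 3 + (1/3)*27 = 3 + 9 = 12)
1/(W(-4*(-5) - 1*(-3)) + r(U, 79)) = 1/(12 + 5) = 1/17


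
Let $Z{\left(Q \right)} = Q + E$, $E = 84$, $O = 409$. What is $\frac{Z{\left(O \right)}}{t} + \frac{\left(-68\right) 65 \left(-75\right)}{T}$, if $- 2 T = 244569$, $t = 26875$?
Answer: $- \frac{453783397}{168533125} \approx -2.6925$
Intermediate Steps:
$Z{\left(Q \right)} = 84 + Q$ ($Z{\left(Q \right)} = Q + 84 = 84 + Q$)
$T = - \frac{244569}{2}$ ($T = \left(- \frac{1}{2}\right) 244569 = - \frac{244569}{2} \approx -1.2228 \cdot 10^{5}$)
$\frac{Z{\left(O \right)}}{t} + \frac{\left(-68\right) 65 \left(-75\right)}{T} = \frac{84 + 409}{26875} + \frac{\left(-68\right) 65 \left(-75\right)}{- \frac{244569}{2}} = 493 \cdot \frac{1}{26875} + \left(-4420\right) \left(-75\right) \left(- \frac{2}{244569}\right) = \frac{493}{26875} + 331500 \left(- \frac{2}{244569}\right) = \frac{493}{26875} - \frac{17000}{6271} = - \frac{453783397}{168533125}$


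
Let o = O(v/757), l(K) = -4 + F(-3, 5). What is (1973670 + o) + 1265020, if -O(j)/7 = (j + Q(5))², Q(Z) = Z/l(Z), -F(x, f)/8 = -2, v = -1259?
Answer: 267252744004337/82519056 ≈ 3.2387e+6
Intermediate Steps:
F(x, f) = 16 (F(x, f) = -8*(-2) = 16)
l(K) = 12 (l(K) = -4 + 16 = 12)
Q(Z) = Z/12
O(j) = -7*(5/12 + j)² (O(j) = -7*(j + (1/12)*5)² = -7*(j + 5/12)² = -7*(5/12 + j)²)
o = -897472303/82519056 (o = -7*(5 + 12*(-1259/757))²/144 = -7*(5 - 15108/757)²/144 = -7*(-11323/757)²/144 = -7/144*128210329/573049 = -897472303/82519056 ≈ -10.876)
(1973670 + o) + 1265020 = (1973670 - 897472303/82519056) + 1265020 = 162864487783217/82519056 + 1265020 = 267252744004337/82519056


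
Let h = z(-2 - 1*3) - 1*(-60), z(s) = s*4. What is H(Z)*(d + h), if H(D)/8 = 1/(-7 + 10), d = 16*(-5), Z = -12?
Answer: -320/3 ≈ -106.67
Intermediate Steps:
z(s) = 4*s
d = -80
H(D) = 8/3 (H(D) = 8/(-7 + 10) = 8/3)
h = 40 (h = 4*(-2 - 1*3) - 1*(-60) = 4*(-2 - 3) + 60 = 4*(-5) + 60 = -20 + 60 = 40)
H(Z)*(d + h) = 8*(-80 + 40)/3 = (8/3)*(-40) = -320/3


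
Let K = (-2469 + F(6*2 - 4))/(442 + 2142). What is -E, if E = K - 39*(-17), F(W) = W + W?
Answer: -1710739/2584 ≈ -662.05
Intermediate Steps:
F(W) = 2*W
K = -2453/2584 (K = (-2469 + 2*(6*2 - 4))/(442 + 2142) = (-2469 + 2*(12 - 4))/2584 = (-2469 + 2*8)*(1/2584) = (-2469 + 16)*(1/2584) = -2453*1/2584 = -2453/2584 ≈ -0.94930)
E = 1710739/2584 (E = -2453/2584 - 39*(-17) = -2453/2584 + 663 = 1710739/2584 ≈ 662.05)
-E = -1*1710739/2584 = -1710739/2584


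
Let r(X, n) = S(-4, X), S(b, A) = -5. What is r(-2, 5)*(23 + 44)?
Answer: -335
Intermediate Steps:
r(X, n) = -5
r(-2, 5)*(23 + 44) = -5*(23 + 44) = -5*67 = -335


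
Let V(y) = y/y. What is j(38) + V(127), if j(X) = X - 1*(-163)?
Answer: 202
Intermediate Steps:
V(y) = 1
j(X) = 163 + X (j(X) = X + 163 = 163 + X)
j(38) + V(127) = (163 + 38) + 1 = 201 + 1 = 202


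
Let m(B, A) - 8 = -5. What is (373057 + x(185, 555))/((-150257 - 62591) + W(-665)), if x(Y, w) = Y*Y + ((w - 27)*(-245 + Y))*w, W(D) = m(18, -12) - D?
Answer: 8587559/106090 ≈ 80.946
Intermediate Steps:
m(B, A) = 3 (m(B, A) = 8 - 5 = 3)
W(D) = 3 - D
x(Y, w) = Y² + w*(-245 + Y)*(-27 + w) (x(Y, w) = Y² + ((-27 + w)*(-245 + Y))*w = Y² + ((-245 + Y)*(-27 + w))*w = Y² + w*(-245 + Y)*(-27 + w))
(373057 + x(185, 555))/((-150257 - 62591) + W(-665)) = (373057 + (185² - 245*555² + 6615*555 + 185*555² - 27*185*555))/((-150257 - 62591) + (3 - 1*(-665))) = (373057 + (34225 - 245*308025 + 3671325 + 185*308025 - 2772225))/(-212848 + (3 + 665)) = (373057 + (34225 - 75466125 + 3671325 + 56984625 - 2772225))/(-212848 + 668) = (373057 - 17548175)/(-212180) = -17175118*(-1/212180) = 8587559/106090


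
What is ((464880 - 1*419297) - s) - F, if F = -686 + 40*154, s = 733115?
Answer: -693006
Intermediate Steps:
F = 5474 (F = -686 + 6160 = 5474)
((464880 - 1*419297) - s) - F = ((464880 - 1*419297) - 1*733115) - 1*5474 = ((464880 - 419297) - 733115) - 5474 = (45583 - 733115) - 5474 = -687532 - 5474 = -693006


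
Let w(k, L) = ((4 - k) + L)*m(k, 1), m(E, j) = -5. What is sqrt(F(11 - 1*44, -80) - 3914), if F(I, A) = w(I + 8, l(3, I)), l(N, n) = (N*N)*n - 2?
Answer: 2*I*sqrt(641) ≈ 50.636*I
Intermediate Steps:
l(N, n) = -2 + n*N**2 (l(N, n) = N**2*n - 2 = n*N**2 - 2 = -2 + n*N**2)
w(k, L) = -20 - 5*L + 5*k (w(k, L) = ((4 - k) + L)*(-5) = (4 + L - k)*(-5) = -20 - 5*L + 5*k)
F(I, A) = 30 - 40*I (F(I, A) = -20 - 5*(-2 + I*3**2) + 5*(I + 8) = -20 - 5*(-2 + I*9) + 5*(8 + I) = -20 - 5*(-2 + 9*I) + (40 + 5*I) = -20 + (10 - 45*I) + (40 + 5*I) = 30 - 40*I)
sqrt(F(11 - 1*44, -80) - 3914) = sqrt((30 - 40*(11 - 1*44)) - 3914) = sqrt((30 - 40*(11 - 44)) - 3914) = sqrt((30 - 40*(-33)) - 3914) = sqrt((30 + 1320) - 3914) = sqrt(1350 - 3914) = sqrt(-2564) = 2*I*sqrt(641)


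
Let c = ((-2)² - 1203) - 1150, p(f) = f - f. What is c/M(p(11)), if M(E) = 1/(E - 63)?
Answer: 147987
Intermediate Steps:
p(f) = 0
M(E) = 1/(-63 + E)
c = -2349 (c = (4 - 1203) - 1150 = -1199 - 1150 = -2349)
c/M(p(11)) = -2349/(1/(-63 + 0)) = -2349/(1/(-63)) = -2349/(-1/63) = -2349*(-63) = 147987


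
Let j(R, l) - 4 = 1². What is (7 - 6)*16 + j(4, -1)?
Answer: 21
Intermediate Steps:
j(R, l) = 5 (j(R, l) = 4 + 1² = 4 + 1 = 5)
(7 - 6)*16 + j(4, -1) = (7 - 6)*16 + 5 = 1*16 + 5 = 16 + 5 = 21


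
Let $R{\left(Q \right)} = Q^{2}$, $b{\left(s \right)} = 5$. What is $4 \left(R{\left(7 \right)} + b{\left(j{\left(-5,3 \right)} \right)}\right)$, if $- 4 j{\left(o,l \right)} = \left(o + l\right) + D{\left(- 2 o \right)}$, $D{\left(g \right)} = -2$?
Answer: $216$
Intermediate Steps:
$j{\left(o,l \right)} = \frac{1}{2} - \frac{l}{4} - \frac{o}{4}$ ($j{\left(o,l \right)} = - \frac{\left(o + l\right) - 2}{4} = - \frac{\left(l + o\right) - 2}{4} = - \frac{-2 + l + o}{4} = \frac{1}{2} - \frac{l}{4} - \frac{o}{4}$)
$4 \left(R{\left(7 \right)} + b{\left(j{\left(-5,3 \right)} \right)}\right) = 4 \left(7^{2} + 5\right) = 4 \left(49 + 5\right) = 4 \cdot 54 = 216$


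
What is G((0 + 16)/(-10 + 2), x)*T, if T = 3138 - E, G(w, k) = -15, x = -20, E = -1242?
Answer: -65700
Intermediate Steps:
T = 4380 (T = 3138 - 1*(-1242) = 3138 + 1242 = 4380)
G((0 + 16)/(-10 + 2), x)*T = -15*4380 = -65700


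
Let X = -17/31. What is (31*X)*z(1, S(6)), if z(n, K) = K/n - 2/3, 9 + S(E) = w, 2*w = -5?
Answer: 1241/6 ≈ 206.83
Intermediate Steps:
w = -5/2 (w = (½)*(-5) = -5/2 ≈ -2.5000)
S(E) = -23/2 (S(E) = -9 - 5/2 = -23/2)
X = -17/31 (X = -17*1/31 = -17/31 ≈ -0.54839)
z(n, K) = -⅔ + K/n (z(n, K) = K/n - 2*⅓ = K/n - ⅔ = -⅔ + K/n)
(31*X)*z(1, S(6)) = (31*(-17/31))*(-⅔ - 23/2/1) = -17*(-⅔ - 23/2*1) = -17*(-⅔ - 23/2) = -17*(-73/6) = 1241/6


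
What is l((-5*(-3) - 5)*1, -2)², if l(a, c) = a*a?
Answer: 10000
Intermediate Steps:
l(a, c) = a²
l((-5*(-3) - 5)*1, -2)² = (((-5*(-3) - 5)*1)²)² = (((15 - 5)*1)²)² = ((10*1)²)² = (10²)² = 100² = 10000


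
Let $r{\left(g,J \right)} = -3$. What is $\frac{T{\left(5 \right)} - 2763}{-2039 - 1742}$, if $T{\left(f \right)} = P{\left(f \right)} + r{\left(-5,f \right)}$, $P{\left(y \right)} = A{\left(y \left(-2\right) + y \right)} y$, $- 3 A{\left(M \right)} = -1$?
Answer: $\frac{8293}{11343} \approx 0.73111$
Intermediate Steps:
$A{\left(M \right)} = \frac{1}{3}$ ($A{\left(M \right)} = \left(- \frac{1}{3}\right) \left(-1\right) = \frac{1}{3}$)
$P{\left(y \right)} = \frac{y}{3}$
$T{\left(f \right)} = -3 + \frac{f}{3}$ ($T{\left(f \right)} = \frac{f}{3} - 3 = -3 + \frac{f}{3}$)
$\frac{T{\left(5 \right)} - 2763}{-2039 - 1742} = \frac{\left(-3 + \frac{1}{3} \cdot 5\right) - 2763}{-2039 - 1742} = \frac{\left(-3 + \frac{5}{3}\right) - 2763}{-3781} = \left(- \frac{4}{3} - 2763\right) \left(- \frac{1}{3781}\right) = \left(- \frac{8293}{3}\right) \left(- \frac{1}{3781}\right) = \frac{8293}{11343}$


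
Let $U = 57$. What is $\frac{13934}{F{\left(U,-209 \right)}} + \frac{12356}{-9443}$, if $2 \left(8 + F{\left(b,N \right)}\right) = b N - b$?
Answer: $- \frac{205628270}{56591899} \approx -3.6335$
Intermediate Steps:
$F{\left(b,N \right)} = -8 - \frac{b}{2} + \frac{N b}{2}$ ($F{\left(b,N \right)} = -8 + \frac{b N - b}{2} = -8 + \frac{N b - b}{2} = -8 + \frac{- b + N b}{2} = -8 + \left(- \frac{b}{2} + \frac{N b}{2}\right) = -8 - \frac{b}{2} + \frac{N b}{2}$)
$\frac{13934}{F{\left(U,-209 \right)}} + \frac{12356}{-9443} = \frac{13934}{-8 - \frac{57}{2} + \frac{1}{2} \left(-209\right) 57} + \frac{12356}{-9443} = \frac{13934}{-8 - \frac{57}{2} - \frac{11913}{2}} + 12356 \left(- \frac{1}{9443}\right) = \frac{13934}{-5993} - \frac{12356}{9443} = 13934 \left(- \frac{1}{5993}\right) - \frac{12356}{9443} = - \frac{13934}{5993} - \frac{12356}{9443} = - \frac{205628270}{56591899}$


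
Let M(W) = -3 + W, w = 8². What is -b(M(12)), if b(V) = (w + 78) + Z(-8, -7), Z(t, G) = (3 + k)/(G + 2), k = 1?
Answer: -706/5 ≈ -141.20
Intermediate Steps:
Z(t, G) = 4/(2 + G) (Z(t, G) = (3 + 1)/(G + 2) = 4/(2 + G))
w = 64
b(V) = 706/5 (b(V) = (64 + 78) + 4/(2 - 7) = 142 + 4/(-5) = 142 + 4*(-⅕) = 142 - ⅘ = 706/5)
-b(M(12)) = -1*706/5 = -706/5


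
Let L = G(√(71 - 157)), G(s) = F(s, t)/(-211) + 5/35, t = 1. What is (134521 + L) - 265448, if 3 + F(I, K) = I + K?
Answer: -193378954/1477 - I*√86/211 ≈ -1.3093e+5 - 0.043951*I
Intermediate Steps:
F(I, K) = -3 + I + K (F(I, K) = -3 + (I + K) = -3 + I + K)
G(s) = 225/1477 - s/211 (G(s) = (-3 + s + 1)/(-211) + 5/35 = (-2 + s)*(-1/211) + 5*(1/35) = (2/211 - s/211) + ⅐ = 225/1477 - s/211)
L = 225/1477 - I*√86/211 (L = 225/1477 - √(71 - 157)/211 = 225/1477 - I*√86/211 ≈ 0.15234 - 0.043951*I)
(134521 + L) - 265448 = (134521 + (225/1477 - I*√86/211)) - 265448 = (198687742/1477 - I*√86/211) - 265448 = -193378954/1477 - I*√86/211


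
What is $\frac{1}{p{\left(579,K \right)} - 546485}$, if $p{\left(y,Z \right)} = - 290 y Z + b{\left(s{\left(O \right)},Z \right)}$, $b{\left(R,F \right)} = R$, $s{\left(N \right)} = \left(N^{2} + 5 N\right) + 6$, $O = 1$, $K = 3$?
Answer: $- \frac{1}{1050203} \approx -9.522 \cdot 10^{-7}$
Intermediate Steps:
$s{\left(N \right)} = 6 + N^{2} + 5 N$
$p{\left(y,Z \right)} = 12 - 290 Z y$ ($p{\left(y,Z \right)} = - 290 y Z + \left(6 + 1^{2} + 5 \cdot 1\right) = - 290 Z y + \left(6 + 1 + 5\right) = - 290 Z y + 12 = 12 - 290 Z y$)
$\frac{1}{p{\left(579,K \right)} - 546485} = \frac{1}{\left(12 - 870 \cdot 579\right) - 546485} = \frac{1}{\left(12 - 503730\right) - 546485} = \frac{1}{-503718 - 546485} = \frac{1}{-1050203} = - \frac{1}{1050203}$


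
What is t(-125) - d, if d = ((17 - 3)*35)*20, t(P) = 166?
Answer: -9634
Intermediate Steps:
d = 9800 (d = (14*35)*20 = 490*20 = 9800)
t(-125) - d = 166 - 1*9800 = 166 - 9800 = -9634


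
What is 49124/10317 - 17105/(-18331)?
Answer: 1076964329/189120927 ≈ 5.6946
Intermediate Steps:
49124/10317 - 17105/(-18331) = 49124*(1/10317) - 17105*(-1/18331) = 49124/10317 + 17105/18331 = 1076964329/189120927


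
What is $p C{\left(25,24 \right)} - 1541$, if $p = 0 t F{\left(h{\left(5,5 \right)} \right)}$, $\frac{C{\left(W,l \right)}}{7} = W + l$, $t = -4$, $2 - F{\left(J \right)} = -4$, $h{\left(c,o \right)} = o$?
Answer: $-1541$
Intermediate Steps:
$F{\left(J \right)} = 6$ ($F{\left(J \right)} = 2 - -4 = 2 + 4 = 6$)
$C{\left(W,l \right)} = 7 W + 7 l$ ($C{\left(W,l \right)} = 7 \left(W + l\right) = 7 W + 7 l$)
$p = 0$ ($p = 0 \left(-4\right) 6 = 0 \cdot 6 = 0$)
$p C{\left(25,24 \right)} - 1541 = 0 \left(7 \cdot 25 + 7 \cdot 24\right) - 1541 = 0 \left(175 + 168\right) - 1541 = 0 \cdot 343 - 1541 = 0 - 1541 = -1541$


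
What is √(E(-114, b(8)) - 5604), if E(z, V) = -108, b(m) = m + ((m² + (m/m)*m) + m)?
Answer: 4*I*√357 ≈ 75.578*I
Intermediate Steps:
b(m) = m² + 3*m (b(m) = m + ((m² + 1*m) + m) = m + ((m² + m) + m) = m + ((m + m²) + m) = m + (m² + 2*m) = m² + 3*m)
√(E(-114, b(8)) - 5604) = √(-108 - 5604) = √(-5712) = 4*I*√357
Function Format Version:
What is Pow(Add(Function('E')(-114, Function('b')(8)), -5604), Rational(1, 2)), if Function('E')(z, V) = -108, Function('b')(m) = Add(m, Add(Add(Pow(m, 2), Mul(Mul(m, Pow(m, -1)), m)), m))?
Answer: Mul(4, I, Pow(357, Rational(1, 2))) ≈ Mul(75.578, I)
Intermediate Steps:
Function('b')(m) = Add(Pow(m, 2), Mul(3, m)) (Function('b')(m) = Add(m, Add(Add(Pow(m, 2), Mul(1, m)), m)) = Add(m, Add(Add(Pow(m, 2), m), m)) = Add(m, Add(Add(m, Pow(m, 2)), m)) = Add(m, Add(Pow(m, 2), Mul(2, m))) = Add(Pow(m, 2), Mul(3, m)))
Pow(Add(Function('E')(-114, Function('b')(8)), -5604), Rational(1, 2)) = Pow(Add(-108, -5604), Rational(1, 2)) = Pow(-5712, Rational(1, 2)) = Mul(4, I, Pow(357, Rational(1, 2)))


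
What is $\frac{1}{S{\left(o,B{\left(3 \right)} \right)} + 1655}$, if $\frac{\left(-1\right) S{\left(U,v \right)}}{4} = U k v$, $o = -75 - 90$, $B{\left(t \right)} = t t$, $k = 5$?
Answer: $\frac{1}{31355} \approx 3.1893 \cdot 10^{-5}$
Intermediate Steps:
$B{\left(t \right)} = t^{2}$
$o = -165$
$S{\left(U,v \right)} = - 20 U v$ ($S{\left(U,v \right)} = - 4 U 5 v = - 4 \cdot 5 U v = - 20 U v$)
$\frac{1}{S{\left(o,B{\left(3 \right)} \right)} + 1655} = \frac{1}{\left(-20\right) \left(-165\right) 3^{2} + 1655} = \frac{1}{\left(-20\right) \left(-165\right) 9 + 1655} = \frac{1}{29700 + 1655} = \frac{1}{31355}$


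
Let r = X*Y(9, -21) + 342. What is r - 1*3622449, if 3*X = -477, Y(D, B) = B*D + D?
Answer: -3593487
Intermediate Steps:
Y(D, B) = D + B*D
X = -159 (X = (⅓)*(-477) = -159)
r = 28962 (r = -1431*(1 - 21) + 342 = -1431*(-20) + 342 = -159*(-180) + 342 = 28620 + 342 = 28962)
r - 1*3622449 = 28962 - 1*3622449 = 28962 - 3622449 = -3593487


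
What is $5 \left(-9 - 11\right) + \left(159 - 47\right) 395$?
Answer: $44140$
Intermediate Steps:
$5 \left(-9 - 11\right) + \left(159 - 47\right) 395 = 5 \left(-20\right) + \left(159 - 47\right) 395 = -100 + 112 \cdot 395 = -100 + 44240 = 44140$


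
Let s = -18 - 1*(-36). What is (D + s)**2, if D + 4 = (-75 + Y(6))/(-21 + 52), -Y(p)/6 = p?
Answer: 104329/961 ≈ 108.56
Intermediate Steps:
Y(p) = -6*p
s = 18 (s = -18 + 36 = 18)
D = -235/31 (D = -4 + (-75 - 6*6)/(-21 + 52) = -4 + (-75 - 36)/31 = -4 - 111*1/31 = -4 - 111/31 = -235/31 ≈ -7.5806)
(D + s)**2 = (-235/31 + 18)**2 = (323/31)**2 = 104329/961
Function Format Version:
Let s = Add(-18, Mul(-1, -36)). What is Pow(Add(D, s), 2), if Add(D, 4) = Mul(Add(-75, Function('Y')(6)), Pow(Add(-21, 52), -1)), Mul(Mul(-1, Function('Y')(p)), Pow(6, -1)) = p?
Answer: Rational(104329, 961) ≈ 108.56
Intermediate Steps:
Function('Y')(p) = Mul(-6, p)
s = 18 (s = Add(-18, 36) = 18)
D = Rational(-235, 31) (D = Add(-4, Mul(Add(-75, Mul(-6, 6)), Pow(Add(-21, 52), -1))) = Add(-4, Mul(Add(-75, -36), Pow(31, -1))) = Add(-4, Mul(-111, Rational(1, 31))) = Add(-4, Rational(-111, 31)) = Rational(-235, 31) ≈ -7.5806)
Pow(Add(D, s), 2) = Pow(Add(Rational(-235, 31), 18), 2) = Pow(Rational(323, 31), 2) = Rational(104329, 961)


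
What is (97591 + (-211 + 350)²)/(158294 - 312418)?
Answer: -29228/38531 ≈ -0.75856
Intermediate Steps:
(97591 + (-211 + 350)²)/(158294 - 312418) = (97591 + 139²)/(-154124) = (97591 + 19321)*(-1/154124) = 116912*(-1/154124) = -29228/38531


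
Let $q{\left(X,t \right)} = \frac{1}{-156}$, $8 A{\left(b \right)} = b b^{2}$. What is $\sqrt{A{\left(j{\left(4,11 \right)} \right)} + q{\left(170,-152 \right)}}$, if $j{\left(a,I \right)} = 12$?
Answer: $\frac{\sqrt{1314105}}{78} \approx 14.697$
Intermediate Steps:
$A{\left(b \right)} = \frac{b^{3}}{8}$ ($A{\left(b \right)} = \frac{b b^{2}}{8} = \frac{b^{3}}{8}$)
$q{\left(X,t \right)} = - \frac{1}{156}$
$\sqrt{A{\left(j{\left(4,11 \right)} \right)} + q{\left(170,-152 \right)}} = \sqrt{\frac{12^{3}}{8} - \frac{1}{156}} = \sqrt{\frac{1}{8} \cdot 1728 - \frac{1}{156}} = \sqrt{216 - \frac{1}{156}} = \sqrt{\frac{33695}{156}} = \frac{\sqrt{1314105}}{78}$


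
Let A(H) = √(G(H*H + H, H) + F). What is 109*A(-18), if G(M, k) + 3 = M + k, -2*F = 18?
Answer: 218*√69 ≈ 1810.8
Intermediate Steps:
F = -9 (F = -½*18 = -9)
G(M, k) = -3 + M + k (G(M, k) = -3 + (M + k) = -3 + M + k)
A(H) = √(-12 + H² + 2*H) (A(H) = √((-3 + (H*H + H) + H) - 9) = √((-3 + (H² + H) + H) - 9) = √((-3 + (H + H²) + H) - 9) = √((-3 + H² + 2*H) - 9) = √(-12 + H² + 2*H))
109*A(-18) = 109*√(-12 - 18 - 18*(1 - 18)) = 109*√(-12 - 18 - 18*(-17)) = 109*√(-12 - 18 + 306) = 109*√276 = 109*(2*√69) = 218*√69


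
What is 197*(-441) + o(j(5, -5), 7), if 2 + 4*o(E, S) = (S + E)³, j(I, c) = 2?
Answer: -346781/4 ≈ -86695.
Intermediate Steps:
o(E, S) = -½ + (E + S)³/4 (o(E, S) = -½ + (S + E)³/4 = -½ + (E + S)³/4)
197*(-441) + o(j(5, -5), 7) = 197*(-441) + (-½ + (2 + 7)³/4) = -86877 + (-½ + (¼)*9³) = -86877 + (-½ + (¼)*729) = -86877 + (-½ + 729/4) = -86877 + 727/4 = -346781/4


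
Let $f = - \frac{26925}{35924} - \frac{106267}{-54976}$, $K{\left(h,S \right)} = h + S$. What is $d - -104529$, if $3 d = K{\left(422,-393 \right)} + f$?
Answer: $\frac{51615059186541}{493739456} \approx 1.0454 \cdot 10^{5}$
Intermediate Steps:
$K{\left(h,S \right)} = S + h$
$f = \frac{584326727}{493739456}$ ($f = \left(-26925\right) \frac{1}{35924} - - \frac{106267}{54976} = - \frac{26925}{35924} + \frac{106267}{54976} = \frac{584326727}{493739456} \approx 1.1835$)
$d = \frac{4967590317}{493739456}$ ($d = \frac{\left(-393 + 422\right) + \frac{584326727}{493739456}}{3} = \frac{29 + \frac{584326727}{493739456}}{3} = \frac{1}{3} \cdot \frac{14902770951}{493739456} = \frac{4967590317}{493739456} \approx 10.061$)
$d - -104529 = \frac{4967590317}{493739456} - -104529 = \frac{4967590317}{493739456} + 104529 = \frac{51615059186541}{493739456}$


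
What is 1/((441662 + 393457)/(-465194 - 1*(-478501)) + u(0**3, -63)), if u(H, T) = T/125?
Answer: 1663375/103551534 ≈ 0.016063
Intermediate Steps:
u(H, T) = T/125 (u(H, T) = T*(1/125) = T/125)
1/((441662 + 393457)/(-465194 - 1*(-478501)) + u(0**3, -63)) = 1/((441662 + 393457)/(-465194 - 1*(-478501)) + (1/125)*(-63)) = 1/(835119/(-465194 + 478501) - 63/125) = 1/(835119/13307 - 63/125) = 1/(103551534/1663375) = 1663375/103551534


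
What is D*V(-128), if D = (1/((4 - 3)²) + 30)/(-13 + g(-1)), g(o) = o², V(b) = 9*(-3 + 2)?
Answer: 93/4 ≈ 23.250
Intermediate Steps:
V(b) = -9 (V(b) = 9*(-1) = -9)
D = -31/12 (D = (1/((4 - 3)²) + 30)/(-13 + (-1)²) = (1/(1²) + 30)/(-13 + 1) = (1/1 + 30)/(-12) = (1 + 30)*(-1/12) = 31*(-1/12) = -31/12 ≈ -2.5833)
D*V(-128) = -31/12*(-9) = 93/4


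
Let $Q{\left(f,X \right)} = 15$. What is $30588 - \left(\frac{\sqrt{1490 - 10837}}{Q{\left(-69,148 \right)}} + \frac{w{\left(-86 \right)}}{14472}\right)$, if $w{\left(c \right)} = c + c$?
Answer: $\frac{110667427}{3618} - \frac{i \sqrt{9347}}{15} \approx 30588.0 - 6.4453 i$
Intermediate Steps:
$w{\left(c \right)} = 2 c$
$30588 - \left(\frac{\sqrt{1490 - 10837}}{Q{\left(-69,148 \right)}} + \frac{w{\left(-86 \right)}}{14472}\right) = 30588 - \left(\frac{\sqrt{1490 - 10837}}{15} + \frac{2 \left(-86\right)}{14472}\right) = 30588 - \left(\sqrt{-9347} \cdot \frac{1}{15} - \frac{43}{3618}\right) = 30588 - \left(i \sqrt{9347} \cdot \frac{1}{15} - \frac{43}{3618}\right) = 30588 - \left(\frac{i \sqrt{9347}}{15} - \frac{43}{3618}\right) = 30588 - \left(- \frac{43}{3618} + \frac{i \sqrt{9347}}{15}\right) = 30588 + \left(\frac{43}{3618} - \frac{i \sqrt{9347}}{15}\right) = \frac{110667427}{3618} - \frac{i \sqrt{9347}}{15}$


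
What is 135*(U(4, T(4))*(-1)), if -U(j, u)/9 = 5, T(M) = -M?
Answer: 6075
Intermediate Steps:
U(j, u) = -45 (U(j, u) = -9*5 = -45)
135*(U(4, T(4))*(-1)) = 135*(-45*(-1)) = 135*45 = 6075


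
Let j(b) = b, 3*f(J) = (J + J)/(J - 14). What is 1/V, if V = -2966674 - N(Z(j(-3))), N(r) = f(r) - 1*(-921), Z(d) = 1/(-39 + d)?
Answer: -1767/5243740367 ≈ -3.3697e-7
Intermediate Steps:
f(J) = 2*J/(3*(-14 + J)) (f(J) = ((J + J)/(J - 14))/3 = ((2*J)/(-14 + J))/3 = (2*J/(-14 + J))/3 = 2*J/(3*(-14 + J)))
N(r) = 921 + 2*r/(3*(-14 + r)) (N(r) = 2*r/(3*(-14 + r)) - 1*(-921) = 2*r/(3*(-14 + r)) + 921 = 921 + 2*r/(3*(-14 + r)))
V = -5243740367/1767 (V = -2966674 - 7*(-5526 + 395/(-39 - 3))/(3*(-14 + 1/(-39 - 3))) = -2966674 - 7*(-5526 + 395/(-42))/(3*(-14 + 1/(-42))) = -2966674 - 7*(-5526 + 395*(-1/42))/(3*(-14 - 1/42)) = -2966674 - 7*(-5526 - 395/42)/(3*(-589/42)) = -2966674 - 7*(-42)*(-232487)/(3*589*42) = -2966674 - 1*1627409/1767 = -2966674 - 1627409/1767 = -5243740367/1767 ≈ -2.9676e+6)
1/V = 1/(-5243740367/1767) = -1767/5243740367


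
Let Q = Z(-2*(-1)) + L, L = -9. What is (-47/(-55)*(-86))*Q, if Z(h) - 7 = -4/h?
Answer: 16168/55 ≈ 293.96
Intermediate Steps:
Z(h) = 7 - 4/h
Q = -4 (Q = (7 - 4/((-2*(-1)))) - 9 = (7 - 4/2) - 9 = (7 - 4*½) - 9 = (7 - 2) - 9 = 5 - 9 = -4)
(-47/(-55)*(-86))*Q = (-47/(-55)*(-86))*(-4) = (-47*(-1/55)*(-86))*(-4) = ((47/55)*(-86))*(-4) = -4042/55*(-4) = 16168/55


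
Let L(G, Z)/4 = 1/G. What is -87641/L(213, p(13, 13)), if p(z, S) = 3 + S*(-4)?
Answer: -18667533/4 ≈ -4.6669e+6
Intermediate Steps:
p(z, S) = 3 - 4*S
L(G, Z) = 4/G
-87641/L(213, p(13, 13)) = -87641/(4/213) = -87641/(4*(1/213)) = -87641/4/213 = -87641*213/4 = -18667533/4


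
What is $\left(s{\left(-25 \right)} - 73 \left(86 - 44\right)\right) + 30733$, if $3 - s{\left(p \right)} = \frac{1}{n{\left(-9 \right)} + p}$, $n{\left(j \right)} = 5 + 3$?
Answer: $\frac{470391}{17} \approx 27670.0$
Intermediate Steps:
$n{\left(j \right)} = 8$
$s{\left(p \right)} = 3 - \frac{1}{8 + p}$
$\left(s{\left(-25 \right)} - 73 \left(86 - 44\right)\right) + 30733 = \left(\frac{23 + 3 \left(-25\right)}{8 - 25} - 73 \left(86 - 44\right)\right) + 30733 = \left(\frac{23 - 75}{-17} - 3066\right) + 30733 = \left(\left(- \frac{1}{17}\right) \left(-52\right) - 3066\right) + 30733 = \left(\frac{52}{17} - 3066\right) + 30733 = - \frac{52070}{17} + 30733 = \frac{470391}{17}$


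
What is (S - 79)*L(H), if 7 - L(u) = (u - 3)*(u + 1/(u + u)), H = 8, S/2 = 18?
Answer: 22919/16 ≈ 1432.4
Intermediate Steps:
S = 36 (S = 2*18 = 36)
L(u) = 7 - (-3 + u)*(u + 1/(2*u)) (L(u) = 7 - (u - 3)*(u + 1/(u + u)) = 7 - (-3 + u)*(u + 1/(2*u)))
(S - 79)*L(H) = (36 - 79)*(13/2 - 1*8**2 + 3*8 + (3/2)/8) = -43*(13/2 - 1*64 + 24 + (3/2)*(1/8)) = -43*(13/2 - 64 + 24 + 3/16) = -43*(-533/16) = 22919/16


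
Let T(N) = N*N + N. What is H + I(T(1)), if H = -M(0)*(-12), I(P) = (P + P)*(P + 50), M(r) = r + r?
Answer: 208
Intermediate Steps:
T(N) = N + N**2 (T(N) = N**2 + N = N + N**2)
M(r) = 2*r
I(P) = 2*P*(50 + P) (I(P) = (2*P)*(50 + P) = 2*P*(50 + P))
H = 0 (H = -2*0*(-12) = -1*0*(-12) = 0*(-12) = 0)
H + I(T(1)) = 0 + 2*(1*(1 + 1))*(50 + 1*(1 + 1)) = 0 + 2*(1*2)*(50 + 1*2) = 0 + 2*2*(50 + 2) = 0 + 2*2*52 = 0 + 208 = 208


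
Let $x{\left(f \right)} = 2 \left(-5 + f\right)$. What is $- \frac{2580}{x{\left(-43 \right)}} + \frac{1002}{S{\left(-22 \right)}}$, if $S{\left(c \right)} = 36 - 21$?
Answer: $\frac{3747}{40} \approx 93.675$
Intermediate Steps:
$S{\left(c \right)} = 15$ ($S{\left(c \right)} = 36 - 21 = 15$)
$x{\left(f \right)} = -10 + 2 f$
$- \frac{2580}{x{\left(-43 \right)}} + \frac{1002}{S{\left(-22 \right)}} = - \frac{2580}{-10 + 2 \left(-43\right)} + \frac{1002}{15} = - \frac{2580}{-10 - 86} + 1002 \cdot \frac{1}{15} = - \frac{2580}{-96} + \frac{334}{5} = \left(-2580\right) \left(- \frac{1}{96}\right) + \frac{334}{5} = \frac{215}{8} + \frac{334}{5} = \frac{3747}{40}$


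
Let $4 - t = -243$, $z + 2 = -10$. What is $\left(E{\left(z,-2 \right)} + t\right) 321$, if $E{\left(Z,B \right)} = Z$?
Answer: $75435$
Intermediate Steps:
$z = -12$ ($z = -2 - 10 = -12$)
$t = 247$ ($t = 4 - -243 = 4 + 243 = 247$)
$\left(E{\left(z,-2 \right)} + t\right) 321 = \left(-12 + 247\right) 321 = 235 \cdot 321 = 75435$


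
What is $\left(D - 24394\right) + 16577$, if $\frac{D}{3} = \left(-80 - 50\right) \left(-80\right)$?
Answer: $23383$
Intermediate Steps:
$D = 31200$ ($D = 3 \left(-80 - 50\right) \left(-80\right) = 3 \left(\left(-130\right) \left(-80\right)\right) = 3 \cdot 10400 = 31200$)
$\left(D - 24394\right) + 16577 = \left(31200 - 24394\right) + 16577 = 6806 + 16577 = 23383$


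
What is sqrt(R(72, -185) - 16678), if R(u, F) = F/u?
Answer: I*sqrt(2402002)/12 ≈ 129.15*I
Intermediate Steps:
sqrt(R(72, -185) - 16678) = sqrt(-185/72 - 16678) = sqrt(-1201001/72) = I*sqrt(2402002)/12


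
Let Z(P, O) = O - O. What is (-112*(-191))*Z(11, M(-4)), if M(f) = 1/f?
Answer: 0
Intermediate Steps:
Z(P, O) = 0
(-112*(-191))*Z(11, M(-4)) = -112*(-191)*0 = 21392*0 = 0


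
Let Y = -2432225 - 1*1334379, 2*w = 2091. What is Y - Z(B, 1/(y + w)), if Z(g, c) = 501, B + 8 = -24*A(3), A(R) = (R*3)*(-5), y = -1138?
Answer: -3767105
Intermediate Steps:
w = 2091/2 (w = (½)*2091 = 2091/2 ≈ 1045.5)
A(R) = -15*R (A(R) = (3*R)*(-5) = -15*R)
Y = -3766604 (Y = -2432225 - 1334379 = -3766604)
B = 1072 (B = -8 - (-360)*3 = -8 - 24*(-45) = -8 + 1080 = 1072)
Y - Z(B, 1/(y + w)) = -3766604 - 1*501 = -3766604 - 501 = -3767105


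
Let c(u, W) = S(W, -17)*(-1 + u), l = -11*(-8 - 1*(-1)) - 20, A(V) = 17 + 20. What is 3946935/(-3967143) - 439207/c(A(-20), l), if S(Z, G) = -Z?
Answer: 30426278333/142817148 ≈ 213.04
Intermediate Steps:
A(V) = 37
l = 57 (l = -11*(-8 + 1) - 20 = -11*(-7) - 20 = 77 - 20 = 57)
c(u, W) = -W*(-1 + u) (c(u, W) = (-W)*(-1 + u) = -W*(-1 + u))
3946935/(-3967143) - 439207/c(A(-20), l) = 3946935/(-3967143) - 439207*1/(57*(1 - 1*37)) = 3946935*(-1/3967143) - 439207*1/(57*(1 - 37)) = -1315645/1322381 - 439207/(57*(-36)) = -1315645/1322381 - 439207/(-2052) = -1315645/1322381 - 439207*(-1/2052) = -1315645/1322381 + 439207/2052 = 30426278333/142817148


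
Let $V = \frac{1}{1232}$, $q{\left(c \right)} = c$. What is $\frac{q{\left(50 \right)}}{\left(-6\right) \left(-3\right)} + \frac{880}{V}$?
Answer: $\frac{9757465}{9} \approx 1.0842 \cdot 10^{6}$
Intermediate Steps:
$V = \frac{1}{1232} \approx 0.00081169$
$\frac{q{\left(50 \right)}}{\left(-6\right) \left(-3\right)} + \frac{880}{V} = \frac{50}{\left(-6\right) \left(-3\right)} + 880 \frac{1}{\frac{1}{1232}} = \frac{50}{18} + 880 \cdot 1232 = 50 \cdot \frac{1}{18} + 1084160 = \frac{25}{9} + 1084160 = \frac{9757465}{9}$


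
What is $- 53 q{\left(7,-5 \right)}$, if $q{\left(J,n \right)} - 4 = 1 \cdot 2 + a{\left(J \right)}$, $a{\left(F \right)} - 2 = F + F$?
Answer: $-1166$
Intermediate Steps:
$a{\left(F \right)} = 2 + 2 F$ ($a{\left(F \right)} = 2 + \left(F + F\right) = 2 + 2 F$)
$q{\left(J,n \right)} = 8 + 2 J$ ($q{\left(J,n \right)} = 4 + \left(1 \cdot 2 + \left(2 + 2 J\right)\right) = 4 + \left(2 + \left(2 + 2 J\right)\right) = 4 + \left(4 + 2 J\right) = 8 + 2 J$)
$- 53 q{\left(7,-5 \right)} = - 53 \left(8 + 2 \cdot 7\right) = - 53 \left(8 + 14\right) = \left(-53\right) 22 = -1166$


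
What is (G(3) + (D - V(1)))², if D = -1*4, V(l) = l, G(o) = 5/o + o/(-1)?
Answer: 361/9 ≈ 40.111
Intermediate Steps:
G(o) = -o + 5/o (G(o) = 5/o + o*(-1) = 5/o - o = -o + 5/o)
D = -4
(G(3) + (D - V(1)))² = ((-1*3 + 5/3) + (-4 - 1*1))² = ((-3 + 5*(⅓)) + (-4 - 1))² = ((-3 + 5/3) - 5)² = (-4/3 - 5)² = (-19/3)² = 361/9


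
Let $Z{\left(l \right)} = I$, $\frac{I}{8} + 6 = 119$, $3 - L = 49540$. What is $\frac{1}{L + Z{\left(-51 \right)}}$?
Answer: $- \frac{1}{48633} \approx -2.0562 \cdot 10^{-5}$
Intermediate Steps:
$L = -49537$ ($L = 3 - 49540 = -49537$)
$I = 904$ ($I = -48 + 8 \cdot 119 = -48 + 952 = 904$)
$Z{\left(l \right)} = 904$
$\frac{1}{L + Z{\left(-51 \right)}} = \frac{1}{-49537 + 904} = \frac{1}{-48633} = - \frac{1}{48633}$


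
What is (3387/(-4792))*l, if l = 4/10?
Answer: -3387/11980 ≈ -0.28272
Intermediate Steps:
l = ⅖ (l = 4*(⅒) = ⅖ ≈ 0.40000)
(3387/(-4792))*l = (3387/(-4792))*(⅖) = (3387*(-1/4792))*(⅖) = -3387/4792*⅖ = -3387/11980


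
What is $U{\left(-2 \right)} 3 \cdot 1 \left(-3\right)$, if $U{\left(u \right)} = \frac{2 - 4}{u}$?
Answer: $-9$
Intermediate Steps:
$U{\left(u \right)} = - \frac{2}{u}$ ($U{\left(u \right)} = \frac{2 - 4}{u} = - \frac{2}{u}$)
$U{\left(-2 \right)} 3 \cdot 1 \left(-3\right) = - \frac{2}{-2} \cdot 3 \cdot 1 \left(-3\right) = \left(-2\right) \left(- \frac{1}{2}\right) 3 \left(-3\right) = 1 \cdot 3 \left(-3\right) = 3 \left(-3\right) = -9$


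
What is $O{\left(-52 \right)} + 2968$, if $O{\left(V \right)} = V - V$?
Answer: $2968$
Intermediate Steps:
$O{\left(V \right)} = 0$
$O{\left(-52 \right)} + 2968 = 0 + 2968 = 2968$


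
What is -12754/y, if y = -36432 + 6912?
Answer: 6377/14760 ≈ 0.43205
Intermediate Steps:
y = -29520
-12754/y = -12754/(-29520) = -12754*(-1/29520) = 6377/14760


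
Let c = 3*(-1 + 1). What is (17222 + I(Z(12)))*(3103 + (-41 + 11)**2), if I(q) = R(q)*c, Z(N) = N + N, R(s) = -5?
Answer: 68939666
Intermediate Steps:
Z(N) = 2*N
c = 0 (c = 3*0 = 0)
I(q) = 0 (I(q) = -5*0 = 0)
(17222 + I(Z(12)))*(3103 + (-41 + 11)**2) = (17222 + 0)*(3103 + (-41 + 11)**2) = 17222*(3103 + (-30)**2) = 17222*(3103 + 900) = 17222*4003 = 68939666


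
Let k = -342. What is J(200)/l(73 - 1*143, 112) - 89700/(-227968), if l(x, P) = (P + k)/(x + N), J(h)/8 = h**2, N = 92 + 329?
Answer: -49241048325/100832 ≈ -4.8835e+5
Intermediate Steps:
N = 421
J(h) = 8*h**2
l(x, P) = (-342 + P)/(421 + x) (l(x, P) = (P - 342)/(x + 421) = (-342 + P)/(421 + x))
J(200)/l(73 - 1*143, 112) - 89700/(-227968) = (8*200**2)/(((-342 + 112)/(421 + (73 - 1*143)))) - 89700/(-227968) = (8*40000)/((-230/(421 + (73 - 143)))) - 89700*(-1/227968) = 320000/((-230/(421 - 70))) + 1725/4384 = 320000/((-230/351)) + 1725/4384 = 320000/(((1/351)*(-230))) + 1725/4384 = 320000/(-230/351) + 1725/4384 = 320000*(-351/230) + 1725/4384 = -11232000/23 + 1725/4384 = -49241048325/100832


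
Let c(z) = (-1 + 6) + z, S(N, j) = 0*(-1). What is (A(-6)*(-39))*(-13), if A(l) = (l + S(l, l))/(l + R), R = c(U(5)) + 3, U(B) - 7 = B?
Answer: -1521/7 ≈ -217.29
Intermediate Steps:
S(N, j) = 0
U(B) = 7 + B
c(z) = 5 + z
R = 20 (R = (5 + (7 + 5)) + 3 = (5 + 12) + 3 = 17 + 3 = 20)
A(l) = l/(20 + l) (A(l) = (l + 0)/(l + 20) = l/(20 + l))
(A(-6)*(-39))*(-13) = (-6/(20 - 6)*(-39))*(-13) = (-6/14*(-39))*(-13) = (-6*1/14*(-39))*(-13) = -3/7*(-39)*(-13) = (117/7)*(-13) = -1521/7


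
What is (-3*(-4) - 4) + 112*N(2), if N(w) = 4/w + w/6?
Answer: 808/3 ≈ 269.33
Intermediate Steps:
N(w) = 4/w + w/6 (N(w) = 4/w + w*(⅙) = 4/w + w/6)
(-3*(-4) - 4) + 112*N(2) = (-3*(-4) - 4) + 112*(4/2 + (⅙)*2) = (12 - 4) + 112*(4*(½) + ⅓) = 8 + 112*(2 + ⅓) = 8 + 112*(7/3) = 8 + 784/3 = 808/3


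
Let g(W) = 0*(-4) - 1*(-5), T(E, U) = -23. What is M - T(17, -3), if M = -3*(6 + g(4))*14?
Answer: -439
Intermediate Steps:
g(W) = 5 (g(W) = 0 + 5 = 5)
M = -462 (M = -3*(6 + 5)*14 = -3*11*14 = -1*33*14 = -33*14 = -462)
M - T(17, -3) = -462 - 1*(-23) = -462 + 23 = -439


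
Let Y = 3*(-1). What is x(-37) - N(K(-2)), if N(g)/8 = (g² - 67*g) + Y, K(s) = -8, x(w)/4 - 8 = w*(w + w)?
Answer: 6208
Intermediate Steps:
Y = -3
x(w) = 32 + 8*w² (x(w) = 32 + 4*(w*(w + w)) = 32 + 4*(w*(2*w)) = 32 + 4*(2*w²) = 32 + 8*w²)
N(g) = -24 - 536*g + 8*g² (N(g) = 8*((g² - 67*g) - 3) = 8*(-3 + g² - 67*g) = -24 - 536*g + 8*g²)
x(-37) - N(K(-2)) = (32 + 8*(-37)²) - (-24 - 536*(-8) + 8*(-8)²) = (32 + 8*1369) - (-24 + 4288 + 8*64) = (32 + 10952) - (-24 + 4288 + 512) = 10984 - 1*4776 = 10984 - 4776 = 6208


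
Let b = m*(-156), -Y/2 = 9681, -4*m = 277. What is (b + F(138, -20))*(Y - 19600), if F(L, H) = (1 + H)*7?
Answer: -415724540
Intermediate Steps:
m = -277/4 (m = -¼*277 = -277/4 ≈ -69.250)
Y = -19362 (Y = -2*9681 = -19362)
F(L, H) = 7 + 7*H
b = 10803 (b = -277/4*(-156) = 10803)
(b + F(138, -20))*(Y - 19600) = (10803 + (7 + 7*(-20)))*(-19362 - 19600) = (10803 + (7 - 140))*(-38962) = (10803 - 133)*(-38962) = 10670*(-38962) = -415724540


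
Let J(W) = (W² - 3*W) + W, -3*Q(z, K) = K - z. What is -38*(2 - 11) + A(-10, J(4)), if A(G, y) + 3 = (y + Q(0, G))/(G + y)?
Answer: 1000/3 ≈ 333.33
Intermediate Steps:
Q(z, K) = -K/3 + z/3 (Q(z, K) = -(K - z)/3 = -K/3 + z/3)
J(W) = W² - 2*W
A(G, y) = -3 + (y - G/3)/(G + y) (A(G, y) = -3 + (y + (-G/3 + (⅓)*0))/(G + y) = -3 + (y + (-G/3 + 0))/(G + y) = -3 + (y - G/3)/(G + y))
-38*(2 - 11) + A(-10, J(4)) = -38*(2 - 11) + (-8*(-2 + 4) - 10/3*(-10))/(-10 + 4*(-2 + 4)) = -(-342) + (-8*2 + 100/3)/(-10 + 4*2) = -38*(-9) + (-2*8 + 100/3)/(-10 + 8) = 342 + (-16 + 100/3)/(-2) = 342 - ½*52/3 = 342 - 26/3 = 1000/3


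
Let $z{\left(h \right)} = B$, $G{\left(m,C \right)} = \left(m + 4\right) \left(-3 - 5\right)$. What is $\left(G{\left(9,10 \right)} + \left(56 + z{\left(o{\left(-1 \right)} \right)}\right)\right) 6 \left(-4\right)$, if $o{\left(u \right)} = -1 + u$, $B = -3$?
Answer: $1224$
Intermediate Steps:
$G{\left(m,C \right)} = -32 - 8 m$ ($G{\left(m,C \right)} = \left(4 + m\right) \left(-8\right) = -32 - 8 m$)
$z{\left(h \right)} = -3$
$\left(G{\left(9,10 \right)} + \left(56 + z{\left(o{\left(-1 \right)} \right)}\right)\right) 6 \left(-4\right) = \left(\left(-32 - 72\right) + \left(56 - 3\right)\right) 6 \left(-4\right) = \left(\left(-32 - 72\right) + 53\right) \left(-24\right) = \left(-104 + 53\right) \left(-24\right) = \left(-51\right) \left(-24\right) = 1224$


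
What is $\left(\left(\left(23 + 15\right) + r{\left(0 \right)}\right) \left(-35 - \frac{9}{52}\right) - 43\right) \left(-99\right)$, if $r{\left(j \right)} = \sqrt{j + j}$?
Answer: $\frac{3551031}{26} \approx 1.3658 \cdot 10^{5}$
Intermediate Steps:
$r{\left(j \right)} = \sqrt{2} \sqrt{j}$ ($r{\left(j \right)} = \sqrt{2 j} = \sqrt{2} \sqrt{j}$)
$\left(\left(\left(23 + 15\right) + r{\left(0 \right)}\right) \left(-35 - \frac{9}{52}\right) - 43\right) \left(-99\right) = \left(\left(\left(23 + 15\right) + \sqrt{2} \sqrt{0}\right) \left(-35 - \frac{9}{52}\right) - 43\right) \left(-99\right) = \left(\left(38 + \sqrt{2} \cdot 0\right) \left(-35 - \frac{9}{52}\right) - 43\right) \left(-99\right) = \left(\left(38 + 0\right) \left(-35 - \frac{9}{52}\right) - 43\right) \left(-99\right) = \left(38 \left(- \frac{1829}{52}\right) - 43\right) \left(-99\right) = \left(- \frac{34751}{26} - 43\right) \left(-99\right) = \left(- \frac{35869}{26}\right) \left(-99\right) = \frac{3551031}{26}$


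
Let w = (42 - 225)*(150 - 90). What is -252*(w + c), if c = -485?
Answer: 2889180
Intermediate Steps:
w = -10980 (w = -183*60 = -10980)
-252*(w + c) = -252*(-10980 - 485) = -252*(-11465) = 2889180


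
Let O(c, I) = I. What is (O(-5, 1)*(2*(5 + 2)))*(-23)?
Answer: -322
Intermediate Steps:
(O(-5, 1)*(2*(5 + 2)))*(-23) = (1*(2*(5 + 2)))*(-23) = (1*(2*7))*(-23) = (1*14)*(-23) = 14*(-23) = -322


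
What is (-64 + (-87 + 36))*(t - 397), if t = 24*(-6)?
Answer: 62215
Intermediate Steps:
t = -144
(-64 + (-87 + 36))*(t - 397) = (-64 + (-87 + 36))*(-144 - 397) = (-64 - 51)*(-541) = -115*(-541) = 62215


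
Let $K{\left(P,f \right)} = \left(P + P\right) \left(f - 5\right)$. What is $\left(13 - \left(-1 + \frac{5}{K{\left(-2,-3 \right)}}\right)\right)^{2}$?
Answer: $\frac{196249}{1024} \approx 191.65$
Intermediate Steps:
$K{\left(P,f \right)} = 2 P \left(-5 + f\right)$
$\left(13 - \left(-1 + \frac{5}{K{\left(-2,-3 \right)}}\right)\right)^{2} = \left(13 - \left(-1 + 5 \left(- \frac{1}{4 \left(-5 - 3\right)}\right)\right)\right)^{2} = \left(13 - \left(-1 + \frac{5}{2 \left(-2\right) \left(-8\right)}\right)\right)^{2} = \left(13 + \left(1 - \frac{5}{32}\right)\right)^{2} = \left(13 + \frac{27}{32}\right)^{2} = \left(\frac{443}{32}\right)^{2} = \frac{196249}{1024}$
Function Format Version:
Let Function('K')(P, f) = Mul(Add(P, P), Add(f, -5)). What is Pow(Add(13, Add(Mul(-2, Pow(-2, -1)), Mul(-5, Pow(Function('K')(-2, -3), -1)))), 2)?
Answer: Rational(196249, 1024) ≈ 191.65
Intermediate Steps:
Function('K')(P, f) = Mul(2, P, Add(-5, f)) (Function('K')(P, f) = Mul(Mul(2, P), Add(-5, f)) = Mul(2, P, Add(-5, f)))
Pow(Add(13, Add(Mul(-2, Pow(-2, -1)), Mul(-5, Pow(Function('K')(-2, -3), -1)))), 2) = Pow(Add(13, Add(Mul(-2, Pow(-2, -1)), Mul(-5, Pow(Mul(2, -2, Add(-5, -3)), -1)))), 2) = Pow(Add(13, Add(Mul(-2, Rational(-1, 2)), Mul(-5, Pow(Mul(2, -2, -8), -1)))), 2) = Pow(Add(13, Add(1, Mul(-5, Pow(32, -1)))), 2) = Pow(Add(13, Add(1, Mul(-5, Rational(1, 32)))), 2) = Pow(Add(13, Add(1, Rational(-5, 32))), 2) = Pow(Add(13, Rational(27, 32)), 2) = Pow(Rational(443, 32), 2) = Rational(196249, 1024)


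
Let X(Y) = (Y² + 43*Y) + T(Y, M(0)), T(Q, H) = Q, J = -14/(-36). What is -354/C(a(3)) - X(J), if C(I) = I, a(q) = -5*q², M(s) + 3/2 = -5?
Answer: -15221/1620 ≈ -9.3957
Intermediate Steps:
M(s) = -13/2 (M(s) = -3/2 - 5 = -13/2)
J = 7/18 (J = -14*(-1/36) = 7/18 ≈ 0.38889)
X(Y) = Y² + 44*Y (X(Y) = (Y² + 43*Y) + Y = Y² + 44*Y)
-354/C(a(3)) - X(J) = -354/((-5*3²)) - 7*(44 + 7/18)/18 = -354/((-5*9)) - 7*799/(18*18) = -354/(-45) - 1*5593/324 = -354*(-1/45) - 5593/324 = 118/15 - 5593/324 = -15221/1620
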